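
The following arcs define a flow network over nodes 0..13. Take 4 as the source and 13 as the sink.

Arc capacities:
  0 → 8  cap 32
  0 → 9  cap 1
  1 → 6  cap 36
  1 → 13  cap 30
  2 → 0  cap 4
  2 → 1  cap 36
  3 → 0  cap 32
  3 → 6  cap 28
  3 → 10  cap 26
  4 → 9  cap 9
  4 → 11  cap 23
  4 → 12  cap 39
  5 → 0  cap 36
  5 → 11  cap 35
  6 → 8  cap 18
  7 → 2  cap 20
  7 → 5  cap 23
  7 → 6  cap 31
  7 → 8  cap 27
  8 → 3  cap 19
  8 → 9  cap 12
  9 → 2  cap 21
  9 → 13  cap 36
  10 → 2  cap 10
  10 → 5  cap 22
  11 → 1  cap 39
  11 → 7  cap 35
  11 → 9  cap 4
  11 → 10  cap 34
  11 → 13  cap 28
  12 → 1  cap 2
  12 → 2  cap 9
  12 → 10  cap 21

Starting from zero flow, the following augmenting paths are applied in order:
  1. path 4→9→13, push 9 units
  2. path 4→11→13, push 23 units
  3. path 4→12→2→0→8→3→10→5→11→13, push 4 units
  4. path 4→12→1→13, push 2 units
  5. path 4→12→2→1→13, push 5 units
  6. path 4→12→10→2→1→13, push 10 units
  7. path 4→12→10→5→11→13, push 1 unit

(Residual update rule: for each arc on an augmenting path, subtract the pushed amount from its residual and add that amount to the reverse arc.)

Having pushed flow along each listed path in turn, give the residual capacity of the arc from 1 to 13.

after path 1 (4→9→13, push 9): res(1,13)=30
after path 2 (4→11→13, push 23): res(1,13)=30
after path 3 (4→12→2→0→8→3→10→5→11→13, push 4): res(1,13)=30
after path 4 (4→12→1→13, push 2): res(1,13)=28
after path 5 (4→12→2→1→13, push 5): res(1,13)=23
after path 6 (4→12→10→2→1→13, push 10): res(1,13)=13
after path 7 (4→12→10→5→11→13, push 1): res(1,13)=13

Residual capacity of (1,13): 13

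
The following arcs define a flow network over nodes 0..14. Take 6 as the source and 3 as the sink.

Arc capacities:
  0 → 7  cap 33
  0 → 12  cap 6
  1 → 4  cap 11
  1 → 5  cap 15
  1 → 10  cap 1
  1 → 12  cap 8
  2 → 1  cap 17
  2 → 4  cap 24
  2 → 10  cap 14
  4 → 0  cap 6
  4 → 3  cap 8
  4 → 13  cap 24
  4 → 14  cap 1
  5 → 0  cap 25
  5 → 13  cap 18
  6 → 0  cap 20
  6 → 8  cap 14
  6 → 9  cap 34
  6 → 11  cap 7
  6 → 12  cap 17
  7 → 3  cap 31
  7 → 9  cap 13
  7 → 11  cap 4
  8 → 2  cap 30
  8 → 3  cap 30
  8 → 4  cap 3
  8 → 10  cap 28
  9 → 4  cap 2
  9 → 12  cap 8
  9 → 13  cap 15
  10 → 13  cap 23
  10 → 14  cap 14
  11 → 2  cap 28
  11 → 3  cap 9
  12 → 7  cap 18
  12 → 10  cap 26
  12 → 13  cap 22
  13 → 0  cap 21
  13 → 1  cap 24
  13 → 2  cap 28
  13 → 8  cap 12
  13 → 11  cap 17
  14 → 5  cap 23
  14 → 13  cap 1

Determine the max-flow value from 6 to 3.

Maximum flow value: 74

augment #1: 6→8→3 bottleneck 14, total now 14
augment #2: 6→11→3 bottleneck 7, total now 21
augment #3: 6→0→7→3 bottleneck 20, total now 41
augment #4: 6→9→4→3 bottleneck 2, total now 43
augment #5: 6→12→7→3 bottleneck 11, total now 54
augment #6: 6→9→13→8→3 bottleneck 12, total now 66
augment #7: 6→9→13→11→3 bottleneck 2, total now 68
augment #8: 6→9→13→1→4→3 bottleneck 1, total now 69
augment #9: 6→12→13→1→4→3 bottleneck 5, total now 74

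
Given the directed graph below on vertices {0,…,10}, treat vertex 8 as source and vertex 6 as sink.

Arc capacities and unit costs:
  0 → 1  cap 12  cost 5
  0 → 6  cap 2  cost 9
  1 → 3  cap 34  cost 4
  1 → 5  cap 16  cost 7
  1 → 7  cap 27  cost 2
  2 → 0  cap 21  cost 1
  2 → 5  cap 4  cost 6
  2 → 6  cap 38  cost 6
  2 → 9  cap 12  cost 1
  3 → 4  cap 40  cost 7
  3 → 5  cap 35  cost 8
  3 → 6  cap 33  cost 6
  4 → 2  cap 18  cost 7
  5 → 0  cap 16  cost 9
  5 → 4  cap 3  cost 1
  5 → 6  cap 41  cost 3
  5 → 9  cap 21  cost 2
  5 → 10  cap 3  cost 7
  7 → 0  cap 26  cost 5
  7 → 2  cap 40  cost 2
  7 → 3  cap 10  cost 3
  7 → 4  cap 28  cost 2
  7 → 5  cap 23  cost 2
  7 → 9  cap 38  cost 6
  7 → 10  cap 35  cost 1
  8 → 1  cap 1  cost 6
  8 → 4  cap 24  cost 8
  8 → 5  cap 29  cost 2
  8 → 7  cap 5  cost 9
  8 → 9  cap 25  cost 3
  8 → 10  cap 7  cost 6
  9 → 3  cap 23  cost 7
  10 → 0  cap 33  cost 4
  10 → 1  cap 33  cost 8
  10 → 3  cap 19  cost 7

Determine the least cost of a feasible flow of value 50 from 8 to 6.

Minimum cost for 50 units: 468

shortest-cost path #1: 8→5→6 push 29 @ unit cost 5 (adds 145)
shortest-cost path #2: 8→1→7→5→6 push 1 @ unit cost 13 (adds 13)
shortest-cost path #3: 8→7→5→6 push 5 @ unit cost 14 (adds 70)
shortest-cost path #4: 8→9→3→6 push 15 @ unit cost 16 (adds 240)
total cost = 468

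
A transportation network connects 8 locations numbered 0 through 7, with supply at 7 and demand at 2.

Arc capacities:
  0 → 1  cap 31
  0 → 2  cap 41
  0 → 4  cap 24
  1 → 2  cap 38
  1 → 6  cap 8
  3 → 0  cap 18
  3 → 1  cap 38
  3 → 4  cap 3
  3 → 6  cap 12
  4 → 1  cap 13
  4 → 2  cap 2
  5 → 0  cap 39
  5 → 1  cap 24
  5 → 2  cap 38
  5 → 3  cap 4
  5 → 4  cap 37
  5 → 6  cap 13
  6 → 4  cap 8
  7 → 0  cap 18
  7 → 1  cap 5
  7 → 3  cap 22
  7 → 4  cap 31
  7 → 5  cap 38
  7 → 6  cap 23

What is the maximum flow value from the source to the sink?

augment #1: 7→0→2 bottleneck 18, total now 18
augment #2: 7→1→2 bottleneck 5, total now 23
augment #3: 7→4→2 bottleneck 2, total now 25
augment #4: 7→5→2 bottleneck 38, total now 63
augment #5: 7→3→0→2 bottleneck 18, total now 81
augment #6: 7→3→1→2 bottleneck 4, total now 85
augment #7: 7→4→1→2 bottleneck 13, total now 98

Maximum flow value: 98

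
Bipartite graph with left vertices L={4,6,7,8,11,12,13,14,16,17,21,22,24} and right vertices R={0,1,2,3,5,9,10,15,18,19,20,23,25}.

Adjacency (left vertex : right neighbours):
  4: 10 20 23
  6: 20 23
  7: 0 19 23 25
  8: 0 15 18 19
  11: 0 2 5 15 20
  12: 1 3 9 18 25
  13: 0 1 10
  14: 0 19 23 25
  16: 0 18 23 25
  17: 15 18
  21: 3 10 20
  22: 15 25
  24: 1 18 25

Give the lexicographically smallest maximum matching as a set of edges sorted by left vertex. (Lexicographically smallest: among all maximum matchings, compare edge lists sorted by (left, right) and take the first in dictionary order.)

|M| = 12 (so the lex-smallest maximum matching has 12 edges)
process left vertices in ascending order; for each, take the smallest-labelled available neighbour that still permits 12 edges overall, or leave it unmatched if none does
lex-smallest matching: {4-10, 6-20, 7-0, 8-15, 11-2, 12-9, 13-1, 14-19, 16-23, 17-18, 21-3, 22-25}

Lex-smallest maximum matching: {(4,10), (6,20), (7,0), (8,15), (11,2), (12,9), (13,1), (14,19), (16,23), (17,18), (21,3), (22,25)}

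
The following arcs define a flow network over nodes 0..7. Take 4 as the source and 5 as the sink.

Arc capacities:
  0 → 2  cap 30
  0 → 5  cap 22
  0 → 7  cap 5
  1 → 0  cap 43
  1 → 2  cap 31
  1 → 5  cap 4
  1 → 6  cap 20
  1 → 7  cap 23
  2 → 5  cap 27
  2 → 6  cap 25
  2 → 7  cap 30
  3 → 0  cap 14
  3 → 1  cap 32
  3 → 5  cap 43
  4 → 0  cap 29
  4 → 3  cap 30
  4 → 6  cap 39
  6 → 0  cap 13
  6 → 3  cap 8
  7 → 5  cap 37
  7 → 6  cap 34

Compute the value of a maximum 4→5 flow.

augment #1: 4→0→5 bottleneck 22, total now 22
augment #2: 4→3→5 bottleneck 30, total now 52
augment #3: 4→0→2→5 bottleneck 7, total now 59
augment #4: 4→6→3→5 bottleneck 8, total now 67
augment #5: 4→6→0→2→5 bottleneck 13, total now 80

Maximum flow value: 80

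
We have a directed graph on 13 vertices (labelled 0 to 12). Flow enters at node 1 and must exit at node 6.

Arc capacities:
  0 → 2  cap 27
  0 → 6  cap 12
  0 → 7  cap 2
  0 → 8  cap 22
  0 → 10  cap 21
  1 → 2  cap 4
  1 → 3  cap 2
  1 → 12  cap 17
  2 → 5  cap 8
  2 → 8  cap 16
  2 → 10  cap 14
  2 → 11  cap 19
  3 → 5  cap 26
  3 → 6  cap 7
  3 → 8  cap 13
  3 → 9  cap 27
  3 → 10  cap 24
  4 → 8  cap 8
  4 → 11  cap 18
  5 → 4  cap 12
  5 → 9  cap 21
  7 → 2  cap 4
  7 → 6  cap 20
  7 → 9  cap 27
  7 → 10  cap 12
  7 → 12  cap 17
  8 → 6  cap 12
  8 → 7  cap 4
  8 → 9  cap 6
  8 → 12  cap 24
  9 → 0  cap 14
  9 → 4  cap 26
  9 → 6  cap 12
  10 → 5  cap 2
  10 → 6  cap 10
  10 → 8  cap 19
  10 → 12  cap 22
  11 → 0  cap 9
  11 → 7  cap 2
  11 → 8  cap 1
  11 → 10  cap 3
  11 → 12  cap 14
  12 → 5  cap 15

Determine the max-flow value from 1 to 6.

Maximum flow value: 21

augment #1: 1→3→6 bottleneck 2, total now 2
augment #2: 1→2→8→6 bottleneck 4, total now 6
augment #3: 1→12→5→9→6 bottleneck 12, total now 18
augment #4: 1→12→5→4→8→6 bottleneck 3, total now 21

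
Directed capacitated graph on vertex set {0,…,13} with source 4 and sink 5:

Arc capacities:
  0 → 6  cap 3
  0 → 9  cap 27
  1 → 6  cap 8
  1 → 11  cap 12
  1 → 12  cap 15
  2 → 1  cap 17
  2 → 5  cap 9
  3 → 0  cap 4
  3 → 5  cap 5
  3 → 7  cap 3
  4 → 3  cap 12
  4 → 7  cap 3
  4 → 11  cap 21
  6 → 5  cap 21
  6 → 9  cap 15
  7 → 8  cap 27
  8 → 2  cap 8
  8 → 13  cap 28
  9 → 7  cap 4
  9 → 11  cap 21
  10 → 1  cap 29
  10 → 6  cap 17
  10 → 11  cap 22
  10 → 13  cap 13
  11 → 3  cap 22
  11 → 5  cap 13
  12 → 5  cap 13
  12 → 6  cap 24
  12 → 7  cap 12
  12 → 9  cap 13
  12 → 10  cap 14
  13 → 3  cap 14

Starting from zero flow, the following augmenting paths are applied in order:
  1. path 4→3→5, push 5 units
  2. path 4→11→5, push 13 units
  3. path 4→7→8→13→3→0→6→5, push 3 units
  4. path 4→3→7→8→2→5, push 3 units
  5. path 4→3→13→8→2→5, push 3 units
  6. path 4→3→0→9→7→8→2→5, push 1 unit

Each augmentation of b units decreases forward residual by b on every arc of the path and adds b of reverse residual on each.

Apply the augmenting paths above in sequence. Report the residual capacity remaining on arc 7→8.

Residual capacity of (7,8): 20

after path 1 (4→3→5, push 5): res(7,8)=27
after path 2 (4→11→5, push 13): res(7,8)=27
after path 3 (4→7→8→13→3→0→6→5, push 3): res(7,8)=24
after path 4 (4→3→7→8→2→5, push 3): res(7,8)=21
after path 5 (4→3→13→8→2→5, push 3): res(7,8)=21
after path 6 (4→3→0→9→7→8→2→5, push 1): res(7,8)=20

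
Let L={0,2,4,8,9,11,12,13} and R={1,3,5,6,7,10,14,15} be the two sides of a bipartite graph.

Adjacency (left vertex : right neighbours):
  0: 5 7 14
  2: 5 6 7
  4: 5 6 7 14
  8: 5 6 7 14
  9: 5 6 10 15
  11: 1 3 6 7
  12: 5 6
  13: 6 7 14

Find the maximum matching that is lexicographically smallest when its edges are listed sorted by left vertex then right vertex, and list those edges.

|M| = 6 (so the lex-smallest maximum matching has 6 edges)
process left vertices in ascending order; for each, take the smallest-labelled available neighbour that still permits 6 edges overall, or leave it unmatched if none does
lex-smallest matching: {0-5, 2-6, 4-7, 8-14, 9-10, 11-1}

Lex-smallest maximum matching: {(0,5), (2,6), (4,7), (8,14), (9,10), (11,1)}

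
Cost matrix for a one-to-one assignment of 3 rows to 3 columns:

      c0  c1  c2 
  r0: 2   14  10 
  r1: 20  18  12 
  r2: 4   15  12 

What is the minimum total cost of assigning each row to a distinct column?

optimal assignment: row0→col0 (cost 2), row1→col2 (cost 12), row2→col1 (cost 15)
total = 2 + 12 + 15 = 29

Minimum assignment cost: 29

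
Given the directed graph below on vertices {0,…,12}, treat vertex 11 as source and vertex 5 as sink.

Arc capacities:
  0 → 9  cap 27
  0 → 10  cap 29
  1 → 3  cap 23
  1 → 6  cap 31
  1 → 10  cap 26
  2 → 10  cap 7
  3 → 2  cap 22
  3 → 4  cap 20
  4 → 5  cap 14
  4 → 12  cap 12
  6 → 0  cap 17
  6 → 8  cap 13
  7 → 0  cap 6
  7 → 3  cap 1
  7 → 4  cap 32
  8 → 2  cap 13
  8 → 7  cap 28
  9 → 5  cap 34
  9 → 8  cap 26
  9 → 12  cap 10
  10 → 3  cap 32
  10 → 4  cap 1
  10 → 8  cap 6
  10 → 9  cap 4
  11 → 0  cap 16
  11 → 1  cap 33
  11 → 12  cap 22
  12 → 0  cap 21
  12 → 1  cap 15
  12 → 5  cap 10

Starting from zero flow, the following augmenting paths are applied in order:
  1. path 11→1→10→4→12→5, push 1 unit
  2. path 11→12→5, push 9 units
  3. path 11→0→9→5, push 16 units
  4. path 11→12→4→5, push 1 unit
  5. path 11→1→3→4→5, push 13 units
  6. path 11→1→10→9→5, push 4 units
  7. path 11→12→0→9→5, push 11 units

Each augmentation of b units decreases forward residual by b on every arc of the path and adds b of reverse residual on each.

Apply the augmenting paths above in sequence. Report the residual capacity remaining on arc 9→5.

Residual capacity of (9,5): 3

after path 1 (11→1→10→4→12→5, push 1): res(9,5)=34
after path 2 (11→12→5, push 9): res(9,5)=34
after path 3 (11→0→9→5, push 16): res(9,5)=18
after path 4 (11→12→4→5, push 1): res(9,5)=18
after path 5 (11→1→3→4→5, push 13): res(9,5)=18
after path 6 (11→1→10→9→5, push 4): res(9,5)=14
after path 7 (11→12→0→9→5, push 11): res(9,5)=3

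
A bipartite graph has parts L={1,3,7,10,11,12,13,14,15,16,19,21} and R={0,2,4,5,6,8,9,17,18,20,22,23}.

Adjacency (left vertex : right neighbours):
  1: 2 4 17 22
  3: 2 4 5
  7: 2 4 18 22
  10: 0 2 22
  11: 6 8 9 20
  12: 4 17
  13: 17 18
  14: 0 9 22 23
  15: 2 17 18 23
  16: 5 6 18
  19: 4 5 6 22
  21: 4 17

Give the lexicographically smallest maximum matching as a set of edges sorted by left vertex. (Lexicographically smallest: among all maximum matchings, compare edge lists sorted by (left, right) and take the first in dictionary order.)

Lex-smallest maximum matching: {(1,2), (3,4), (7,22), (10,0), (11,8), (12,17), (13,18), (14,9), (15,23), (16,5), (19,6)}

|M| = 11 (so the lex-smallest maximum matching has 11 edges)
process left vertices in ascending order; for each, take the smallest-labelled available neighbour that still permits 11 edges overall, or leave it unmatched if none does
lex-smallest matching: {1-2, 3-4, 7-22, 10-0, 11-8, 12-17, 13-18, 14-9, 15-23, 16-5, 19-6}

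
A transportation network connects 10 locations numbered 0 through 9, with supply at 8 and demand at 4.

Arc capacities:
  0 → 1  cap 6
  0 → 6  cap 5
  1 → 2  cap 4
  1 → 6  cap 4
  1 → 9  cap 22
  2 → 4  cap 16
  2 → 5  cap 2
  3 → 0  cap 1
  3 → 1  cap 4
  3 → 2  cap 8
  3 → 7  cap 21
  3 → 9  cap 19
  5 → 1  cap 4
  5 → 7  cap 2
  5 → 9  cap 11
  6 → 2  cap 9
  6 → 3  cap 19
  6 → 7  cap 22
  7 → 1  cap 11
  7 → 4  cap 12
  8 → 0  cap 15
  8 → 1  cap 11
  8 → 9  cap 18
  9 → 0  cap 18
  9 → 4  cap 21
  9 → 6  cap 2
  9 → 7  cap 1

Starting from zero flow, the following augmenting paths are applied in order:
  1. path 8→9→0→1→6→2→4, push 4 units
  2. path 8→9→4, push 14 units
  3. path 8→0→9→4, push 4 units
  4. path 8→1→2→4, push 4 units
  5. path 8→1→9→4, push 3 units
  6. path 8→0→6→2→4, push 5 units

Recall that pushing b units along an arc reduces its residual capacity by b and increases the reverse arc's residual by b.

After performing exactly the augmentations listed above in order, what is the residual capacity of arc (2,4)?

Residual capacity of (2,4): 3

after path 1 (8→9→0→1→6→2→4, push 4): res(2,4)=12
after path 2 (8→9→4, push 14): res(2,4)=12
after path 3 (8→0→9→4, push 4): res(2,4)=12
after path 4 (8→1→2→4, push 4): res(2,4)=8
after path 5 (8→1→9→4, push 3): res(2,4)=8
after path 6 (8→0→6→2→4, push 5): res(2,4)=3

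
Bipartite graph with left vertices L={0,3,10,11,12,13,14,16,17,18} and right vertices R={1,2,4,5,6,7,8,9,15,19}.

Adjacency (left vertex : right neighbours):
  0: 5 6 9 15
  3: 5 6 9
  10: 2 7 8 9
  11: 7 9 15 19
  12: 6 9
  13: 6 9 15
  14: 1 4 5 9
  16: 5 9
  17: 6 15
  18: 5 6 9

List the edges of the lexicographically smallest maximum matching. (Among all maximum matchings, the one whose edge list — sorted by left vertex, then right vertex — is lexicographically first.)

Lex-smallest maximum matching: {(0,5), (3,6), (10,2), (11,7), (12,9), (13,15), (14,1)}

|M| = 7 (so the lex-smallest maximum matching has 7 edges)
process left vertices in ascending order; for each, take the smallest-labelled available neighbour that still permits 7 edges overall, or leave it unmatched if none does
lex-smallest matching: {0-5, 3-6, 10-2, 11-7, 12-9, 13-15, 14-1}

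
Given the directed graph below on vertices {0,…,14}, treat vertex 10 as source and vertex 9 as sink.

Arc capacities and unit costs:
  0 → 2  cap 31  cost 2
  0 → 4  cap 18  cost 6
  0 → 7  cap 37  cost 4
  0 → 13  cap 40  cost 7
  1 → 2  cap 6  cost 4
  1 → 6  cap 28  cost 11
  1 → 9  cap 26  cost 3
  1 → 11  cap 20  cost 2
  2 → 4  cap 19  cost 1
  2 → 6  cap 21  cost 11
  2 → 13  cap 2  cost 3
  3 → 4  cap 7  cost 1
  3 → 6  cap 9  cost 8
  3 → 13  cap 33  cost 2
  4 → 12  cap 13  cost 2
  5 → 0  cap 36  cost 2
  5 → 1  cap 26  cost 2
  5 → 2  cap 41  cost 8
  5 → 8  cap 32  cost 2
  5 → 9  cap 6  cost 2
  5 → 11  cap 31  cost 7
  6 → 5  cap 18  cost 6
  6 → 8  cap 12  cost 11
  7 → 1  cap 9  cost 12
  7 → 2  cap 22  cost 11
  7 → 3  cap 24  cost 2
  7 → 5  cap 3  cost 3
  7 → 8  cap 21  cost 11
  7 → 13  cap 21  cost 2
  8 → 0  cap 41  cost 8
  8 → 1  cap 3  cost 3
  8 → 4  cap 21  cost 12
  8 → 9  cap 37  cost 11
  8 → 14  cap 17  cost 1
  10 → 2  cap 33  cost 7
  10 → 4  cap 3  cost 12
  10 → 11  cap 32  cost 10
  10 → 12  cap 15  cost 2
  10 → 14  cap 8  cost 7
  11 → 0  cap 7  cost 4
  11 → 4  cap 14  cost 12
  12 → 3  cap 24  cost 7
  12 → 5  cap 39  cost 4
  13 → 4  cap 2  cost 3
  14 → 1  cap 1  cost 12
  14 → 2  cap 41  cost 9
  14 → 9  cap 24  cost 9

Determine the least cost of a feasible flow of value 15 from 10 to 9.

Minimum cost for 15 units: 147

shortest-cost path #1: 10→12→5→9 push 6 @ unit cost 8 (adds 48)
shortest-cost path #2: 10→12→5→1→9 push 9 @ unit cost 11 (adds 99)
total cost = 147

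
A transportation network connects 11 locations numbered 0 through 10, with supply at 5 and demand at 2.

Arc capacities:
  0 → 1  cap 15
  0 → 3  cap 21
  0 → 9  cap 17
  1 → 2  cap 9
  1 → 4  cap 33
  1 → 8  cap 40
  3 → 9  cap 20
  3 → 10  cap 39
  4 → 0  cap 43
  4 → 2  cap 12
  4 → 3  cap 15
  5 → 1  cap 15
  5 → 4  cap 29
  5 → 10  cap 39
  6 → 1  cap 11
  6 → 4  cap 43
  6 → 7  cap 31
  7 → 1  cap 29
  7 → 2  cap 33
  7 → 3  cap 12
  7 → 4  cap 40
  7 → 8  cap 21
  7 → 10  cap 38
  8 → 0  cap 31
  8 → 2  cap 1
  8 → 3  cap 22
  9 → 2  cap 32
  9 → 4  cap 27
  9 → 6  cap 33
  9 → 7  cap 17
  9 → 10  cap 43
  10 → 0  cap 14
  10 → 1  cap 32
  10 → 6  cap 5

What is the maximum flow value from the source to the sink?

Maximum flow value: 64

augment #1: 5→1→2 bottleneck 9, total now 9
augment #2: 5→4→2 bottleneck 12, total now 21
augment #3: 5→1→8→2 bottleneck 1, total now 22
augment #4: 5→4→0→9→2 bottleneck 17, total now 39
augment #5: 5→10→6→7→2 bottleneck 5, total now 44
augment #6: 5→1→4→3→9→2 bottleneck 5, total now 49
augment #7: 5→10→0→3→9→2 bottleneck 10, total now 59
augment #8: 5→10→0→3→9→7→2 bottleneck 4, total now 63
augment #9: 5→10→1→4→3→9→7→2 bottleneck 1, total now 64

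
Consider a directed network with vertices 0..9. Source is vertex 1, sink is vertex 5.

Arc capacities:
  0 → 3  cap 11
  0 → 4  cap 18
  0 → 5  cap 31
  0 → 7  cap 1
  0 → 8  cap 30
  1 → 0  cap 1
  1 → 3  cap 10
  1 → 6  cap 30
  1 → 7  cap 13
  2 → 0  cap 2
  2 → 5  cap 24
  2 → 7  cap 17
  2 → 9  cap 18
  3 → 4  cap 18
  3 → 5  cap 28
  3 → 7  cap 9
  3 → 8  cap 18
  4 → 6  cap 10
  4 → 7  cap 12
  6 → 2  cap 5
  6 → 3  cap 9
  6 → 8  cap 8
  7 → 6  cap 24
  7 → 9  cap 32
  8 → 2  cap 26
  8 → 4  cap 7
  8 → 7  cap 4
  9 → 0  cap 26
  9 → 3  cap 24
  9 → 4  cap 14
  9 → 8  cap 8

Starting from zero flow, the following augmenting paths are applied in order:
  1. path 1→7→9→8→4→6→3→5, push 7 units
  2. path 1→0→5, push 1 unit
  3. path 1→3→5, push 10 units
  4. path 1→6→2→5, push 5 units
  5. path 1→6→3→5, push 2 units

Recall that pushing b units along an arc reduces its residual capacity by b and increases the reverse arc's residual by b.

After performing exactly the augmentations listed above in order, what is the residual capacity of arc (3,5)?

Residual capacity of (3,5): 9

after path 1 (1→7→9→8→4→6→3→5, push 7): res(3,5)=21
after path 2 (1→0→5, push 1): res(3,5)=21
after path 3 (1→3→5, push 10): res(3,5)=11
after path 4 (1→6→2→5, push 5): res(3,5)=11
after path 5 (1→6→3→5, push 2): res(3,5)=9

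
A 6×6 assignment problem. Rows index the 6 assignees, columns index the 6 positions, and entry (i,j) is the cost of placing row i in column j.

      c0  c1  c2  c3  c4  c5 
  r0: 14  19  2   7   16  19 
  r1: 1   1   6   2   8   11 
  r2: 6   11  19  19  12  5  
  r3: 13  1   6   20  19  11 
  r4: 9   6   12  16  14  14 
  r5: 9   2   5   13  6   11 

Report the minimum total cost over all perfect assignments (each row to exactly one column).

Minimum assignment cost: 25

optimal assignment: row0→col2 (cost 2), row1→col3 (cost 2), row2→col5 (cost 5), row3→col1 (cost 1), row4→col0 (cost 9), row5→col4 (cost 6)
total = 2 + 2 + 5 + 1 + 9 + 6 = 25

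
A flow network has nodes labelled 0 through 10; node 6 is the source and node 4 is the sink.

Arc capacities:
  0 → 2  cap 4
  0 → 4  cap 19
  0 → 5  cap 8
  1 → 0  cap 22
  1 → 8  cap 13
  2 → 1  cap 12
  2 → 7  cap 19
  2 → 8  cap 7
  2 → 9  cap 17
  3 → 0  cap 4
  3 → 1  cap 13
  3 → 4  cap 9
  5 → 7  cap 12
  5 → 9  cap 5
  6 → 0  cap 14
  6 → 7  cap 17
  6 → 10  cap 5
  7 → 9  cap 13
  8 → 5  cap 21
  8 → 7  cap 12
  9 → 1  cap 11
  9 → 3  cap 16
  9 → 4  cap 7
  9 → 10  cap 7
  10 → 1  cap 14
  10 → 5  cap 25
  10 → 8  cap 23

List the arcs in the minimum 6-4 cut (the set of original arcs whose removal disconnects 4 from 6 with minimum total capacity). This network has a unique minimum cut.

augment #1: 6→0→4 push 14
augment #2: 6→7→9→4 push 7
augment #3: 6→7→9→3→4 push 6
augment #4: 6→10→1→0→4 push 5
max flow = 32; residual-reachable set from 6 gives S-side
cut edges (S→T): {(6,0), (6,10), (7,9)} total cap 32

Min-cut arcs: {(6,0), (6,10), (7,9)} (total capacity 32)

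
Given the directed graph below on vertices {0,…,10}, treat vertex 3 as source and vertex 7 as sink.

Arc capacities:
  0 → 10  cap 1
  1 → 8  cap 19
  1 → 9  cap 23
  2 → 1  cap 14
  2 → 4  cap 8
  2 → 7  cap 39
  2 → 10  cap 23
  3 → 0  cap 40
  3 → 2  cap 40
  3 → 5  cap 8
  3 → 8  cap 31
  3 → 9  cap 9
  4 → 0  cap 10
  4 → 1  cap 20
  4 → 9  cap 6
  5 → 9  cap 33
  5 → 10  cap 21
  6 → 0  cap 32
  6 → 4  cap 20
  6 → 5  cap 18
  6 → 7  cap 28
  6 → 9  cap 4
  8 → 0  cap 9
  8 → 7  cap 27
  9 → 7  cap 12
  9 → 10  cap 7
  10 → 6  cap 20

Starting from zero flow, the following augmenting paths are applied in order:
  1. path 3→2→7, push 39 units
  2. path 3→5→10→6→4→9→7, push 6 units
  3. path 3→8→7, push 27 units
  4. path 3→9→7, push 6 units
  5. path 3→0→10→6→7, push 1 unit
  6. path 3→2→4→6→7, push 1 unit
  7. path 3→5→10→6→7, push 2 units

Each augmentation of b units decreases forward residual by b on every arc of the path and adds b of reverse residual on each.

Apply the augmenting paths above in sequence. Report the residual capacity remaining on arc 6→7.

after path 1 (3→2→7, push 39): res(6,7)=28
after path 2 (3→5→10→6→4→9→7, push 6): res(6,7)=28
after path 3 (3→8→7, push 27): res(6,7)=28
after path 4 (3→9→7, push 6): res(6,7)=28
after path 5 (3→0→10→6→7, push 1): res(6,7)=27
after path 6 (3→2→4→6→7, push 1): res(6,7)=26
after path 7 (3→5→10→6→7, push 2): res(6,7)=24

Residual capacity of (6,7): 24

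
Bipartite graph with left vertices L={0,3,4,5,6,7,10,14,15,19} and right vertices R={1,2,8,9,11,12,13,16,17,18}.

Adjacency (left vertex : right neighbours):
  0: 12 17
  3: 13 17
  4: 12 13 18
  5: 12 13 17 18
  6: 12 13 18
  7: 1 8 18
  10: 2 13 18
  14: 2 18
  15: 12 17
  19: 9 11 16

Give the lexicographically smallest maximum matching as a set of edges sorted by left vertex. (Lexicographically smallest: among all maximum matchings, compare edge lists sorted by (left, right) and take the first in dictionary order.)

|M| = 7 (so the lex-smallest maximum matching has 7 edges)
process left vertices in ascending order; for each, take the smallest-labelled available neighbour that still permits 7 edges overall, or leave it unmatched if none does
lex-smallest matching: {0-12, 3-13, 4-18, 5-17, 7-1, 10-2, 19-9}

Lex-smallest maximum matching: {(0,12), (3,13), (4,18), (5,17), (7,1), (10,2), (19,9)}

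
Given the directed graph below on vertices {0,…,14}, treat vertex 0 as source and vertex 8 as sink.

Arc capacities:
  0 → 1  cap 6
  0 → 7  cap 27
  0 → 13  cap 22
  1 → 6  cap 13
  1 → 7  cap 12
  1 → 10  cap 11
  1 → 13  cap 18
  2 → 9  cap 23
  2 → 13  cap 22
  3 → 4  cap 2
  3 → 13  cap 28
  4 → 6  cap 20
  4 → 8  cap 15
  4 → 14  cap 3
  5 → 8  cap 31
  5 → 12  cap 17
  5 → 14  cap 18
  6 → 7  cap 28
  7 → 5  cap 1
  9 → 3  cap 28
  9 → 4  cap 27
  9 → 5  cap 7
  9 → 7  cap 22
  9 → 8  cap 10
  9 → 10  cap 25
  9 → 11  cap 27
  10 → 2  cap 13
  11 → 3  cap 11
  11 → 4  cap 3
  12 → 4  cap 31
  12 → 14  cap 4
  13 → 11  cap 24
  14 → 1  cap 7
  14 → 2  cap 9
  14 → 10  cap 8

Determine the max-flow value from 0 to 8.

augment #1: 0→7→5→8 bottleneck 1, total now 1
augment #2: 0→13→11→4→8 bottleneck 3, total now 4
augment #3: 0→1→10→2→9→8 bottleneck 6, total now 10
augment #4: 0→13→11→3→4→8 bottleneck 2, total now 12

Maximum flow value: 12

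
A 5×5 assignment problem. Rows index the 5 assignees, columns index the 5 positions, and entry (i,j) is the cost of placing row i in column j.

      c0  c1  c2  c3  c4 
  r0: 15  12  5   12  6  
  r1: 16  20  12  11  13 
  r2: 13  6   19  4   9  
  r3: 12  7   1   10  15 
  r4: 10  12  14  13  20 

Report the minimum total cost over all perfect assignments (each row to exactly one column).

optimal assignment: row0→col4 (cost 6), row1→col3 (cost 11), row2→col1 (cost 6), row3→col2 (cost 1), row4→col0 (cost 10)
total = 6 + 11 + 6 + 1 + 10 = 34

Minimum assignment cost: 34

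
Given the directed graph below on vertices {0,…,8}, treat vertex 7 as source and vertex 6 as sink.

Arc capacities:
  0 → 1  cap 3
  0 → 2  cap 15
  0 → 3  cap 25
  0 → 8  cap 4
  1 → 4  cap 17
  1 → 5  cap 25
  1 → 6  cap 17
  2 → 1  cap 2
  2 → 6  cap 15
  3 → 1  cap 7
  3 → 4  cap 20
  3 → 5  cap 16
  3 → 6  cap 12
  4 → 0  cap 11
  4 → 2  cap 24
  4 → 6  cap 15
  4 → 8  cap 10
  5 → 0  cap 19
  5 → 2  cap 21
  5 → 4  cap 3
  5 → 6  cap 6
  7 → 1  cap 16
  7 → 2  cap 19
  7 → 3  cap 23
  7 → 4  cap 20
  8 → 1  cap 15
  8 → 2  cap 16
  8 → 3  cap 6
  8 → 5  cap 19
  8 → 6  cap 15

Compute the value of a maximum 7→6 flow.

Maximum flow value: 76

augment #1: 7→1→6 bottleneck 16, total now 16
augment #2: 7→2→6 bottleneck 15, total now 31
augment #3: 7→3→6 bottleneck 12, total now 43
augment #4: 7→4→6 bottleneck 15, total now 58
augment #5: 7→2→1→6 bottleneck 1, total now 59
augment #6: 7→3→5→6 bottleneck 6, total now 65
augment #7: 7→4→8→6 bottleneck 5, total now 70
augment #8: 7→3→4→8→6 bottleneck 5, total now 75
augment #9: 7→2→1→4→0→8→6 bottleneck 1, total now 76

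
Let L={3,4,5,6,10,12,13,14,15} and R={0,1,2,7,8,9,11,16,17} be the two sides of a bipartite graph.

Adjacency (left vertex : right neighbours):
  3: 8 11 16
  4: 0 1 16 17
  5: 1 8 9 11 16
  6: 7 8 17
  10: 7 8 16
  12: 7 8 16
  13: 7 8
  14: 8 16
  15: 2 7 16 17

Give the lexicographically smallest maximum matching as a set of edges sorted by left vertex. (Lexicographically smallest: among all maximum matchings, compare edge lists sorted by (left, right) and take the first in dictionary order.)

|M| = 8 (so the lex-smallest maximum matching has 8 edges)
process left vertices in ascending order; for each, take the smallest-labelled available neighbour that still permits 8 edges overall, or leave it unmatched if none does
lex-smallest matching: {3-11, 4-0, 5-1, 6-17, 10-7, 12-8, 14-16, 15-2}

Lex-smallest maximum matching: {(3,11), (4,0), (5,1), (6,17), (10,7), (12,8), (14,16), (15,2)}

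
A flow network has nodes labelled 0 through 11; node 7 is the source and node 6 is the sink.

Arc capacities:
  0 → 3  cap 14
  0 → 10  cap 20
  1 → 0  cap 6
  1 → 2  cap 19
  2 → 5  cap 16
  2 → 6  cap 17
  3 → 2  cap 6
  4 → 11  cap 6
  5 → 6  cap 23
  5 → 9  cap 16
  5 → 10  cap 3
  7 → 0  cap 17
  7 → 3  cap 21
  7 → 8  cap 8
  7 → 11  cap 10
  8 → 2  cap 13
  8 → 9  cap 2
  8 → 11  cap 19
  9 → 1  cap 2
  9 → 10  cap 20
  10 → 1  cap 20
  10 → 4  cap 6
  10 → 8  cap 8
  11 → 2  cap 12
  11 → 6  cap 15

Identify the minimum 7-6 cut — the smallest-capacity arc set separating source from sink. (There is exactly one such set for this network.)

Min-cut arcs: {(3,2), (7,0), (7,8), (7,11)} (total capacity 41)

augment #1: 7→11→6 push 10
augment #2: 7→3→2→6 push 6
augment #3: 7→8→2→6 push 8
augment #4: 7→0→10→1→2→6 push 3
augment #5: 7→0→10→4→11→6 push 5
augment #6: 7→0→10→1→2→5→6 push 9
max flow = 41; residual-reachable set from 7 gives S-side
cut edges (S→T): {(3,2), (7,0), (7,8), (7,11)} total cap 41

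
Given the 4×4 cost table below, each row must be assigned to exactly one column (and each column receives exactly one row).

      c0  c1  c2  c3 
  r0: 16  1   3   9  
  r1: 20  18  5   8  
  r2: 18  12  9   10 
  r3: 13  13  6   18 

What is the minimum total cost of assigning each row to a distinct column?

optimal assignment: row0→col1 (cost 1), row1→col2 (cost 5), row2→col3 (cost 10), row3→col0 (cost 13)
total = 1 + 5 + 10 + 13 = 29

Minimum assignment cost: 29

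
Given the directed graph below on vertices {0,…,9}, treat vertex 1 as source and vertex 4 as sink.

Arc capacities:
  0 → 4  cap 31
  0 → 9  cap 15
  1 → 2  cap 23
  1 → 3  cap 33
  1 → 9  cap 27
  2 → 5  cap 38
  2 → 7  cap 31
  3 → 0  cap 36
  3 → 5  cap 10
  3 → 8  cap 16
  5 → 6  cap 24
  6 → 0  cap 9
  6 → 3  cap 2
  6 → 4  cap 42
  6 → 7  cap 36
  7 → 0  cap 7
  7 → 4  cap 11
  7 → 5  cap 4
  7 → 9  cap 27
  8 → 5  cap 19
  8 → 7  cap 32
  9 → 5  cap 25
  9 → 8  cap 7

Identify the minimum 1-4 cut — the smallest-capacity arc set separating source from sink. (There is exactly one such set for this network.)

augment #1: 1→2→7→4 push 11
augment #2: 1→3→0→4 push 31
augment #3: 1→2→5→6→4 push 12
augment #4: 1→3→5→6→4 push 2
augment #5: 1→9→5→6→4 push 10
max flow = 66; residual-reachable set from 1 gives S-side
cut edges (S→T): {(0,4), (5,6), (7,4)} total cap 66

Min-cut arcs: {(0,4), (5,6), (7,4)} (total capacity 66)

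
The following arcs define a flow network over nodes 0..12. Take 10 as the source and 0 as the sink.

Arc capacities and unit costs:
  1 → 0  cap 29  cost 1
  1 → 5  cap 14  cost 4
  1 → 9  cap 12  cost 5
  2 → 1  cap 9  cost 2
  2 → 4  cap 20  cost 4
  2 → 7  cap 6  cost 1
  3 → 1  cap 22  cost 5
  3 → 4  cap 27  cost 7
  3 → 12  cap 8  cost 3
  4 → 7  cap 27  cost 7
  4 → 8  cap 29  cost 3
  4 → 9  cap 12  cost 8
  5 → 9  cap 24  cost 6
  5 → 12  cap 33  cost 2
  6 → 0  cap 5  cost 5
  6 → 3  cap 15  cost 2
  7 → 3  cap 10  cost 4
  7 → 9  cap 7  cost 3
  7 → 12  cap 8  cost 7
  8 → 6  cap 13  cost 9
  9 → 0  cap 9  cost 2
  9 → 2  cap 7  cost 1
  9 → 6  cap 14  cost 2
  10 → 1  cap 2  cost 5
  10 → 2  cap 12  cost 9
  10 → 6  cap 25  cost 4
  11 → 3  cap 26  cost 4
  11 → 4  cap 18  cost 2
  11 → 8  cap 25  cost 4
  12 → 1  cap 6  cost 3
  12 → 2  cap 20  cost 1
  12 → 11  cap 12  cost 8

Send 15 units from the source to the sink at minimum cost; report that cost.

shortest-cost path #1: 10→1→0 push 2 @ unit cost 6 (adds 12)
shortest-cost path #2: 10→6→0 push 5 @ unit cost 9 (adds 45)
shortest-cost path #3: 10→2→1→0 push 8 @ unit cost 12 (adds 96)
total cost = 153

Minimum cost for 15 units: 153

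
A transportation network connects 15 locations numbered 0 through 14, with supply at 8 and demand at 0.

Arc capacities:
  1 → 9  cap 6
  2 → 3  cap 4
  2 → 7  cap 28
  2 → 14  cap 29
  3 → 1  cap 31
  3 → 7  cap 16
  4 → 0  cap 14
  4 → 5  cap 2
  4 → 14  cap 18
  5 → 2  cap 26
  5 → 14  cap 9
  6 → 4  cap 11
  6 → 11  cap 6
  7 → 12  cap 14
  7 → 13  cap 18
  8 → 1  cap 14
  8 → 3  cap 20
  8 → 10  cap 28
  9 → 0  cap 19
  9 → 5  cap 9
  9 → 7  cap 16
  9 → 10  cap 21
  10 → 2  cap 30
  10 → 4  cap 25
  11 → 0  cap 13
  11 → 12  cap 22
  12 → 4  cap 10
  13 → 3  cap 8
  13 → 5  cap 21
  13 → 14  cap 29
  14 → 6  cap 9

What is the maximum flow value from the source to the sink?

augment #1: 8→1→9→0 bottleneck 6, total now 6
augment #2: 8→10→4→0 bottleneck 14, total now 20
augment #3: 8→10→2→14→6→11→0 bottleneck 6, total now 26

Maximum flow value: 26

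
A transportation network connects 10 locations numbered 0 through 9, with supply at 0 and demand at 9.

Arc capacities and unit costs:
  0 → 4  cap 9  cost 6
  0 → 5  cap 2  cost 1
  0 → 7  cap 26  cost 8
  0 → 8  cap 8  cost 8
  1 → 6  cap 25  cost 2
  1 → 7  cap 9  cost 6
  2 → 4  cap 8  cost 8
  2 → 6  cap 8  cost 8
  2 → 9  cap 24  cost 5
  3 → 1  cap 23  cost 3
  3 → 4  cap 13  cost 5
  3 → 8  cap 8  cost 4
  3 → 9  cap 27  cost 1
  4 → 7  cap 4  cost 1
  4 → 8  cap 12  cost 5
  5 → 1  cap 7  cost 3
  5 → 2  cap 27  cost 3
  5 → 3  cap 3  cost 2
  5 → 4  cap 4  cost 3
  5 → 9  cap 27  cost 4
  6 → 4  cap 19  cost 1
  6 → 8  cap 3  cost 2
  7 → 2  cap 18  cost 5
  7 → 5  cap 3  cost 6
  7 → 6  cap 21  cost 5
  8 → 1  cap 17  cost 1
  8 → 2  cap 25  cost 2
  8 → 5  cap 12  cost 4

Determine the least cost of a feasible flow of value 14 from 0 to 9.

shortest-cost path #1: 0→5→3→9 push 2 @ unit cost 4 (adds 8)
shortest-cost path #2: 0→8→2→9 push 8 @ unit cost 15 (adds 120)
shortest-cost path #3: 0→4→7→5→3→9 push 1 @ unit cost 16 (adds 16)
shortest-cost path #4: 0→4→7→2→9 push 3 @ unit cost 17 (adds 51)
total cost = 195

Minimum cost for 14 units: 195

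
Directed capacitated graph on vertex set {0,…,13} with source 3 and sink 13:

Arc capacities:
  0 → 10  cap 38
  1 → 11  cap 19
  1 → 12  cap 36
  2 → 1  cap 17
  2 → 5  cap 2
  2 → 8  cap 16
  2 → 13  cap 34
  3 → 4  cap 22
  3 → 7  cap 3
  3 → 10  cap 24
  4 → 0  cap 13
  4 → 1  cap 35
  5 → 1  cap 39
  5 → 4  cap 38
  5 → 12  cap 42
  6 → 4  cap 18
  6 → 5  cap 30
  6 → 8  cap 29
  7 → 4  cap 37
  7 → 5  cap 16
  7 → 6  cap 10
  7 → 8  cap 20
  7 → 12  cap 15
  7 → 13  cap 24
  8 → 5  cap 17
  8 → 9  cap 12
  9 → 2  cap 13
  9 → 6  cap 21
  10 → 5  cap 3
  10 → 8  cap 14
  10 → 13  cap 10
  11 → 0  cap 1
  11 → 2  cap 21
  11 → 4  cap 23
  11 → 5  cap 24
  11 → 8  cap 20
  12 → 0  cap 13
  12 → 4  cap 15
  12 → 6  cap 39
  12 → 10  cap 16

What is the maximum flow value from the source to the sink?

Maximum flow value: 44

augment #1: 3→7→13 bottleneck 3, total now 3
augment #2: 3→10→13 bottleneck 10, total now 13
augment #3: 3→4→1→11→2→13 bottleneck 19, total now 32
augment #4: 3→10→8→9→2→13 bottleneck 12, total now 44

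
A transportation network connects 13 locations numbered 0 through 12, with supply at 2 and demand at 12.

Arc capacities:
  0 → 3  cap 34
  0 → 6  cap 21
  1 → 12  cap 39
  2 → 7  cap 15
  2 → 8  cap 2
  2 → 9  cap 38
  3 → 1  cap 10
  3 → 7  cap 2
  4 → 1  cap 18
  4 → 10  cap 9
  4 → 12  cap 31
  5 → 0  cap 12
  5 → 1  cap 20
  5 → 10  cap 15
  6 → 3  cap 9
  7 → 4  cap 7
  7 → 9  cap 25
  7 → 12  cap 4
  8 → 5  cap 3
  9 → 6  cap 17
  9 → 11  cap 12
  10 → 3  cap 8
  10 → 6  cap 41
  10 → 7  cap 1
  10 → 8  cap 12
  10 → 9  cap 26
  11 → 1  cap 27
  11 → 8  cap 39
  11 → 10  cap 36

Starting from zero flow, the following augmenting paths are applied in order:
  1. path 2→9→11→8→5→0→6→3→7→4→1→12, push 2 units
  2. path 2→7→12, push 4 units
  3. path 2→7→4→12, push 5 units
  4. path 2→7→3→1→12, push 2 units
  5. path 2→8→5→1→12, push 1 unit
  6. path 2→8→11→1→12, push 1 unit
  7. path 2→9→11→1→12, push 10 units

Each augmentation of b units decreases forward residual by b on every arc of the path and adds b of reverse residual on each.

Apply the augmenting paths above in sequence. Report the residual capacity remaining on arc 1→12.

after path 1 (2→9→11→8→5→0→6→3→7→4→1→12, push 2): res(1,12)=37
after path 2 (2→7→12, push 4): res(1,12)=37
after path 3 (2→7→4→12, push 5): res(1,12)=37
after path 4 (2→7→3→1→12, push 2): res(1,12)=35
after path 5 (2→8→5→1→12, push 1): res(1,12)=34
after path 6 (2→8→11→1→12, push 1): res(1,12)=33
after path 7 (2→9→11→1→12, push 10): res(1,12)=23

Residual capacity of (1,12): 23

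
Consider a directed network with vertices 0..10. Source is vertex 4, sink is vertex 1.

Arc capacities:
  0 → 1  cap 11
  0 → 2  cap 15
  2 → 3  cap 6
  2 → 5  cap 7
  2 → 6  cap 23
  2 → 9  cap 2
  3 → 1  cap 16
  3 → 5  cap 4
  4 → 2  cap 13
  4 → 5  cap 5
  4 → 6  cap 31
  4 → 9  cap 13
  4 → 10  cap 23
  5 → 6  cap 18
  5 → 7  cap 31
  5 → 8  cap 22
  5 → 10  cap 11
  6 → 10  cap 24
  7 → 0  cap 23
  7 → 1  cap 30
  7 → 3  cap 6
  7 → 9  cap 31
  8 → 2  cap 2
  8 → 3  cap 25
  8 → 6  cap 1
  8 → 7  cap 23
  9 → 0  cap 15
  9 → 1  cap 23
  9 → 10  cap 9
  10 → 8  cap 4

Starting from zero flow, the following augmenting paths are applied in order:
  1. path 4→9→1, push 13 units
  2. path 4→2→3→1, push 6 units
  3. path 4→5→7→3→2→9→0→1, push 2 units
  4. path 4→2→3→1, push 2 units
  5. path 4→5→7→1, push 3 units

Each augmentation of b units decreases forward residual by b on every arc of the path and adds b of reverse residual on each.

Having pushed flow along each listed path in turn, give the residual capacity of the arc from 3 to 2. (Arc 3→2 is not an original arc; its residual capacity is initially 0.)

Residual capacity of (3,2): 6

after path 1 (4→9→1, push 13): res(3,2)=0
after path 2 (4→2→3→1, push 6): res(3,2)=6
after path 3 (4→5→7→3→2→9→0→1, push 2): res(3,2)=4
after path 4 (4→2→3→1, push 2): res(3,2)=6
after path 5 (4→5→7→1, push 3): res(3,2)=6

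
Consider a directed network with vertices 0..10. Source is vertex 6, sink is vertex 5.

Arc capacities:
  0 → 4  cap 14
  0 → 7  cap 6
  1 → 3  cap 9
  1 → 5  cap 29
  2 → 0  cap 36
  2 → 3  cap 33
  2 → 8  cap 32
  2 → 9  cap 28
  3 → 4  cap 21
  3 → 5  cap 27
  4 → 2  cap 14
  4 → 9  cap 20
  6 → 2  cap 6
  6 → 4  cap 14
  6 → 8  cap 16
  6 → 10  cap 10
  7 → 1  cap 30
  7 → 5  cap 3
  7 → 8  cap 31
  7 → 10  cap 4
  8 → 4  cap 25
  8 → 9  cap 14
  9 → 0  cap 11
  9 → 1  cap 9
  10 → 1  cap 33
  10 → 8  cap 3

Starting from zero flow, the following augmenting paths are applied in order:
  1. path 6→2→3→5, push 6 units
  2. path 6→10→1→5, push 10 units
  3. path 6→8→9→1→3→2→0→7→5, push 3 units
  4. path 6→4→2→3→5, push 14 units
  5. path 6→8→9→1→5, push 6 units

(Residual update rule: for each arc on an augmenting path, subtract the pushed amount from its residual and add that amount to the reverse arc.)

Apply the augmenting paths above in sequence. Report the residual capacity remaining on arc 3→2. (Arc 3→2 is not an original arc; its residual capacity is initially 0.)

Residual capacity of (3,2): 17

after path 1 (6→2→3→5, push 6): res(3,2)=6
after path 2 (6→10→1→5, push 10): res(3,2)=6
after path 3 (6→8→9→1→3→2→0→7→5, push 3): res(3,2)=3
after path 4 (6→4→2→3→5, push 14): res(3,2)=17
after path 5 (6→8→9→1→5, push 6): res(3,2)=17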